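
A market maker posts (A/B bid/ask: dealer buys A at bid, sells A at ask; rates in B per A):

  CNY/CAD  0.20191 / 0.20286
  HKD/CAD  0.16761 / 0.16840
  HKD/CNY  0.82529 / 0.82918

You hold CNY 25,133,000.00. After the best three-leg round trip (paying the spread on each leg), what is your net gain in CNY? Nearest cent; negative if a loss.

Best loop CNY → HKD → CAD → CNY:
CNY 25,133,000.00 ÷ 0.82918 (buy HKD at ask) = HKD 30,310,668.37
HKD 30,310,668.37 × 0.16761 (sell HKD at bid) = CAD 5,080,371.13
CAD 5,080,371.13 ÷ 0.20286 (buy CNY at ask) = CNY 25,043,730.29

Net result: CNY -89,269.71 (no profitable arbitrage after spreads)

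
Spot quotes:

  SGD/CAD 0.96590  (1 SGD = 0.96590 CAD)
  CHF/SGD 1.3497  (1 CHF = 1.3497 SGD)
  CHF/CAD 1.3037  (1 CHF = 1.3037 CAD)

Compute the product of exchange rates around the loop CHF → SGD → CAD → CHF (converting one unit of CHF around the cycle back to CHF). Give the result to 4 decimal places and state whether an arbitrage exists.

1.0000 (no arbitrage)

Around CHF → SGD → CAD → CHF: 1 × 1.3497 × 0.96590 ÷ 1.3037 = 0.999981
Product ≈ 1 (deviation 0.002%, within rounding noise).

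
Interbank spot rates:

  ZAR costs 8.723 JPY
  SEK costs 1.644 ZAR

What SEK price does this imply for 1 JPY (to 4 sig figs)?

JPY/SEK = 0.06973

1 JPY ÷ 8.723 = 0.114639 ZAR
0.114639 ZAR ÷ 1.644 = 0.069732 SEK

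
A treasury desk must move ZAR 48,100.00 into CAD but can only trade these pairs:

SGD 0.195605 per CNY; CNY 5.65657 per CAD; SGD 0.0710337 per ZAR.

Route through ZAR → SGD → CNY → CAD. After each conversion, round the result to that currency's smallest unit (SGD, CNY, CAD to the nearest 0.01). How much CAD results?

ZAR 48,100.00 × 0.0710337 = SGD 3,416.72
SGD 3,416.72 ÷ 0.195605 = CNY 17,467.45
CNY 17,467.45 ÷ 5.65657 = CAD 3,087.99

CAD 3,087.99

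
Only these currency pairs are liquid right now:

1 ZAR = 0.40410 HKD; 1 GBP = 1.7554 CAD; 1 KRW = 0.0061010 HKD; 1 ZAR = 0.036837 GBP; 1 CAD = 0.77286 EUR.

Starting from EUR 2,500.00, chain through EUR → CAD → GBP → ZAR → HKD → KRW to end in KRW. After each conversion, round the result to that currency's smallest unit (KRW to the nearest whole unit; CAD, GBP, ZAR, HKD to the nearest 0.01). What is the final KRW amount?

KRW 3,313,352

EUR 2,500.00 ÷ 0.77286 = CAD 3,234.74
CAD 3,234.74 ÷ 1.7554 = GBP 1,842.74
GBP 1,842.74 ÷ 0.036837 = ZAR 50,024.16
ZAR 50,024.16 × 0.40410 = HKD 20,214.76
HKD 20,214.76 ÷ 0.0061010 = KRW 3,313,352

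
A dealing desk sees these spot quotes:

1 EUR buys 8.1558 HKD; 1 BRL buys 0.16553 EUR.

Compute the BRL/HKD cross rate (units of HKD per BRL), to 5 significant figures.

BRL/HKD = 1.3500

1 BRL × 0.16553 = 0.16553 EUR
0.16553 EUR × 8.1558 = 1.35003 HKD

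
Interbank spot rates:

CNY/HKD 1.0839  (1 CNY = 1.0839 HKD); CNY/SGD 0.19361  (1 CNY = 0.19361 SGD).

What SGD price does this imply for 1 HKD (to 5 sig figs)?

1 HKD ÷ 1.0839 = 0.922594 CNY
0.922594 CNY × 0.19361 = 0.178623 SGD

HKD/SGD = 0.17862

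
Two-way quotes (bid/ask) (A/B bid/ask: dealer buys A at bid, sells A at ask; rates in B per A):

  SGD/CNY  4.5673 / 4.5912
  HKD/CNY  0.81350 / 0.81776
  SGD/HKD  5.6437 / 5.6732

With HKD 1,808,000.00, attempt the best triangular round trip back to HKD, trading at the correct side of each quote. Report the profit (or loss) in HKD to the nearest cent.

Net result: HKD -19.71 (no profitable arbitrage after spreads)

Best loop HKD → CNY → SGD → HKD:
HKD 1,808,000.00 × 0.81350 (sell HKD at bid) = CNY 1,470,808.00
CNY 1,470,808.00 ÷ 4.5912 (buy SGD at ask) = SGD 320,353.72
SGD 320,353.72 × 5.6437 (sell SGD at bid) = HKD 1,807,980.29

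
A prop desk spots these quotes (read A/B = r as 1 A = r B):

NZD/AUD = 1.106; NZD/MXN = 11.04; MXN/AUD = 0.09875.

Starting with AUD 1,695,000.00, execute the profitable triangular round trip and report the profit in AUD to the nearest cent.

Profit: AUD 24,565.22

Profitable loop is AUD → MXN → NZD → AUD:
AUD 1,695,000.00 ÷ 0.09875 = MXN 17,164,556.96
MXN 17,164,556.96 ÷ 11.04 = NZD 1,554,760.59
NZD 1,554,760.59 × 1.106 = AUD 1,719,565.22
Profit = AUD 1,719,565.22 − AUD 1,695,000.00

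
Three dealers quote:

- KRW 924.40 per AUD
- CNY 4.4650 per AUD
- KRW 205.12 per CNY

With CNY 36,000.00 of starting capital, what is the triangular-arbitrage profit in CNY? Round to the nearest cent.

Profit: CNY 335.65

Profitable loop is CNY → AUD → KRW → CNY:
CNY 36,000.00 ÷ 4.4650 = AUD 8,062.71
AUD 8,062.71 × 924.40 = KRW 7,453,169
KRW 7,453,169 ÷ 205.12 = CNY 36,335.65
Profit = CNY 36,335.65 − CNY 36,000.00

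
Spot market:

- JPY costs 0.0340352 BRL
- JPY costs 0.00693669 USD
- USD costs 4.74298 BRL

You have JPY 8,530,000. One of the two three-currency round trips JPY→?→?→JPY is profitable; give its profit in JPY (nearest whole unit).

Profit: JPY 294,168

Profitable loop is JPY → BRL → USD → JPY:
JPY 8,530,000 × 0.0340352 = BRL 290,320.26
BRL 290,320.26 ÷ 4.74298 = USD 61,210.52
USD 61,210.52 ÷ 0.00693669 = JPY 8,824,168
Profit = JPY 8,824,168 − JPY 8,530,000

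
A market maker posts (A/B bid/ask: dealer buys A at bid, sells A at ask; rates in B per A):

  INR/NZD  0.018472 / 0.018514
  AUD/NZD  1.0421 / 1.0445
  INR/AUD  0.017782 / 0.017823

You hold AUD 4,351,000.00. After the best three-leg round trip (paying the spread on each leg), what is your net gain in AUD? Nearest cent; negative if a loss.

Best loop AUD → NZD → INR → AUD:
AUD 4,351,000.00 × 1.0421 (sell AUD at bid) = NZD 4,534,177.10
NZD 4,534,177.10 ÷ 0.018514 (buy INR at ask) = INR 244,905,320.30
INR 244,905,320.30 × 0.017782 (sell INR at bid) = AUD 4,354,906.41

Net profit: AUD 3,906.41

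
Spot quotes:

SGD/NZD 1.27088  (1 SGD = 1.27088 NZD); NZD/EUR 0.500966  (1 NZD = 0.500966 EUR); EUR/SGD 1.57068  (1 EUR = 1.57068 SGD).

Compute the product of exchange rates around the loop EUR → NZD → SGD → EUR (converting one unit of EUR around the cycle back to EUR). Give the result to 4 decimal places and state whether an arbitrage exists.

Around EUR → NZD → SGD → EUR: 1 ÷ 0.500966 ÷ 1.27088 ÷ 1.57068 = 0.999999
Product ≈ 1 (deviation 0.000%, within rounding noise).

1.0000 (no arbitrage)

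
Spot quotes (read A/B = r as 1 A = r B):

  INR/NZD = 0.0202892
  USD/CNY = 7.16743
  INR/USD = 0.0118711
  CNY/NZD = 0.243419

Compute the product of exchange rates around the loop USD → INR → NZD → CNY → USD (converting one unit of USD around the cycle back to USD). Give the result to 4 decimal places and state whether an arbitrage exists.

Around USD → INR → NZD → CNY → USD: 1 ÷ 0.0118711 × 0.0202892 ÷ 0.243419 ÷ 7.16743 = 0.979616
Product < 1; profitable direction is USD → CNY → NZD → INR → USD.

0.9796 (arbitrage exists)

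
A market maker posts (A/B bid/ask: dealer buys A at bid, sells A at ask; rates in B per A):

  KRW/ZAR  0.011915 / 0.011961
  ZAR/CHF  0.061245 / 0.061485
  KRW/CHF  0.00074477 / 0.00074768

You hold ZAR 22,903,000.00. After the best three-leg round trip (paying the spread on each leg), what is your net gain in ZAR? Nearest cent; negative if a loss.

Best loop ZAR → KRW → CHF → ZAR:
ZAR 22,903,000.00 ÷ 0.011961 (buy KRW at ask) = KRW 1,914,806,454
KRW 1,914,806,454 × 0.00074477 (sell KRW at bid) = CHF 1,426,090.40
CHF 1,426,090.40 ÷ 0.061485 (buy ZAR at ask) = ZAR 23,194,118.94

Net profit: ZAR 291,118.94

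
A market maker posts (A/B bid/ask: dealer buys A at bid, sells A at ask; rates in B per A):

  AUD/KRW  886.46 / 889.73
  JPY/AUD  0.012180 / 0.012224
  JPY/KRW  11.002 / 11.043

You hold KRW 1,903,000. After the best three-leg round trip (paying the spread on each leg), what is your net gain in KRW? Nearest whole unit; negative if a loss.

Best loop KRW → AUD → JPY → KRW:
KRW 1,903,000 ÷ 889.73 (buy AUD at ask) = AUD 2,138.85
AUD 2,138.85 ÷ 0.012224 (buy JPY at ask) = JPY 174,971
JPY 174,971 × 11.002 (sell JPY at bid) = KRW 1,925,036

Net profit: KRW 22,036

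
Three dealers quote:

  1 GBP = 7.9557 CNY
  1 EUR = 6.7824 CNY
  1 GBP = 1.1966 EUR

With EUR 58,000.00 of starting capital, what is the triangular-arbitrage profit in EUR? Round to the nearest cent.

Profit: EUR 1,167.33

Profitable loop is EUR → CNY → GBP → EUR:
EUR 58,000.00 × 6.7824 = CNY 393,379.20
CNY 393,379.20 ÷ 7.9557 = GBP 49,446.21
GBP 49,446.21 × 1.1966 = EUR 59,167.33
Profit = EUR 59,167.33 − EUR 58,000.00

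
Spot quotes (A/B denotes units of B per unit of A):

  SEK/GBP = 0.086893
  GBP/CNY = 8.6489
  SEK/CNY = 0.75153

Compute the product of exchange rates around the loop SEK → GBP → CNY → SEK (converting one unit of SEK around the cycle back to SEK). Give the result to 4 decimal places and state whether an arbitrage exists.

1.0000 (no arbitrage)

Around SEK → GBP → CNY → SEK: 1 × 0.086893 × 8.6489 ÷ 0.75153 = 0.999998
Product ≈ 1 (deviation 0.000%, within rounding noise).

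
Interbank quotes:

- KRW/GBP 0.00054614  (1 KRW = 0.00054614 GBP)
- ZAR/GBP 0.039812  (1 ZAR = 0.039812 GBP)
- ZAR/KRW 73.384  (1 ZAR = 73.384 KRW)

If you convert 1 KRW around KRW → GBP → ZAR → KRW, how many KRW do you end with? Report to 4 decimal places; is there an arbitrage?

1.0067 (arbitrage exists)

Around KRW → GBP → ZAR → KRW: 1 × 0.00054614 ÷ 0.039812 × 73.384 = 1.006680
Product > 1; profitable direction is KRW → GBP → ZAR → KRW.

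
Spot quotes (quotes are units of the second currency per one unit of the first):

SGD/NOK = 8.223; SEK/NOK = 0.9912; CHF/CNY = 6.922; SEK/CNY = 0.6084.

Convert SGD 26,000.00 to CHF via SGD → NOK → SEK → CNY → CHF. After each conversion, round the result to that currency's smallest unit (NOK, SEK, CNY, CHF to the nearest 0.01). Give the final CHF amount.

SGD 26,000.00 × 8.223 = NOK 213,798.00
NOK 213,798.00 ÷ 0.9912 = SEK 215,696.13
SEK 215,696.13 × 0.6084 = CNY 131,229.53
CNY 131,229.53 ÷ 6.922 = CHF 18,958.33

CHF 18,958.33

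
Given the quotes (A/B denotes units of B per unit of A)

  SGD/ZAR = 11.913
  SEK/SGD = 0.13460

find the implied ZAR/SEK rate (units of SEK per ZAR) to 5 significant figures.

1 ZAR ÷ 11.913 = 0.0839419 SGD
0.0839419 SGD ÷ 0.13460 = 0.62364 SEK

ZAR/SEK = 0.62364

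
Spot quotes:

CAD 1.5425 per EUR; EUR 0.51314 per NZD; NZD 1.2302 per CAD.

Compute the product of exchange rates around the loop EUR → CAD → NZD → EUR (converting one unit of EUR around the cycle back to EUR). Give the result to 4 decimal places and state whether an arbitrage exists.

Around EUR → CAD → NZD → EUR: 1 × 1.5425 × 1.2302 × 0.51314 = 0.973726
Product < 1; profitable direction is EUR → NZD → CAD → EUR.

0.9737 (arbitrage exists)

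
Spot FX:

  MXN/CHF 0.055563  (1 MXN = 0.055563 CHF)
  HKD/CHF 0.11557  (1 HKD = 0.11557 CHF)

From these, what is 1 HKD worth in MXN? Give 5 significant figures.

HKD/MXN = 2.0800

1 HKD × 0.11557 = 0.11557 CHF
0.11557 CHF ÷ 0.055563 = 2.07998 MXN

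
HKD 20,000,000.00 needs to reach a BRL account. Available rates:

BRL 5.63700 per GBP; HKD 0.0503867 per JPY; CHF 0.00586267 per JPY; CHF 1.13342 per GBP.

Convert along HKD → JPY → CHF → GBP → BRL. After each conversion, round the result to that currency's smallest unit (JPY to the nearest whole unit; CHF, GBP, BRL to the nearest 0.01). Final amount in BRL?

HKD 20,000,000.00 ÷ 0.0503867 = JPY 396,930,142
JPY 396,930,142 × 0.00586267 = CHF 2,327,070.44
CHF 2,327,070.44 ÷ 1.13342 = GBP 2,053,140.44
GBP 2,053,140.44 × 5.63700 = BRL 11,573,552.66

BRL 11,573,552.66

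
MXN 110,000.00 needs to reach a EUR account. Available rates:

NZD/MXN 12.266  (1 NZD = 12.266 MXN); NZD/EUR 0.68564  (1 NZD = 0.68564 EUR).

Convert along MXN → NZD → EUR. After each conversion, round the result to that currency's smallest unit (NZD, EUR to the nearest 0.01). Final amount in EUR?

MXN 110,000.00 ÷ 12.266 = NZD 8,967.88
NZD 8,967.88 × 0.68564 = EUR 6,148.74

EUR 6,148.74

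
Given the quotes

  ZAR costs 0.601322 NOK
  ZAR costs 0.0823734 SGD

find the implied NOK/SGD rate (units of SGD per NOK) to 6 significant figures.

1 NOK ÷ 0.601322 = 1.663 ZAR
1.663 ZAR × 0.0823734 = 0.136987 SGD

NOK/SGD = 0.136987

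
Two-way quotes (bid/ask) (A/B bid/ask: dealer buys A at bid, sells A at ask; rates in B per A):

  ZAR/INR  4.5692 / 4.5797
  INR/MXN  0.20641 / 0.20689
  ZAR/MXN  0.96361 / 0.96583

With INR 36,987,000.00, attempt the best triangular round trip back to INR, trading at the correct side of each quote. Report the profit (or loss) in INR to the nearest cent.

Net profit: INR 629,109.51

Best loop INR → ZAR → MXN → INR:
INR 36,987,000.00 ÷ 4.5797 (buy ZAR at ask) = ZAR 8,076,293.21
ZAR 8,076,293.21 × 0.96361 (sell ZAR at bid) = MXN 7,782,396.90
MXN 7,782,396.90 ÷ 0.20689 (buy INR at ask) = INR 37,616,109.51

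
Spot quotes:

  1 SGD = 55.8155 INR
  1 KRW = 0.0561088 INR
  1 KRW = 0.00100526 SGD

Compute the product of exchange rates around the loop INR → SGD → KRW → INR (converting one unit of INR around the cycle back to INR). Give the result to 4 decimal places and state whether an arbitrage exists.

1.0000 (no arbitrage)

Around INR → SGD → KRW → INR: 1 ÷ 55.8155 ÷ 0.00100526 × 0.0561088 = 0.999995
Product ≈ 1 (deviation 0.001%, within rounding noise).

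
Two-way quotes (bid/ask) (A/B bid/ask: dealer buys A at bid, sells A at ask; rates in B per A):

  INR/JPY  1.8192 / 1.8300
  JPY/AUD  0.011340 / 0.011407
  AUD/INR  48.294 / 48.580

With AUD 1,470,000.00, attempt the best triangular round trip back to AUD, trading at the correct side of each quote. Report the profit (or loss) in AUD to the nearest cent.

Best loop AUD → INR → JPY → AUD:
AUD 1,470,000.00 × 48.294 (sell AUD at bid) = INR 70,992,180.00
INR 70,992,180.00 × 1.8192 (sell INR at bid) = JPY 129,148,974
JPY 129,148,974 × 0.011340 (sell JPY at bid) = AUD 1,464,549.36

Net result: AUD -5,450.64 (no profitable arbitrage after spreads)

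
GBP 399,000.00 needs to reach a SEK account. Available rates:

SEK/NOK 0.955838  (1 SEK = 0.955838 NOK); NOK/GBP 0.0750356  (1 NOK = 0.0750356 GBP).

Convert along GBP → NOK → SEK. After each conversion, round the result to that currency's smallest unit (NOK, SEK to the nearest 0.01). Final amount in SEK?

GBP 399,000.00 ÷ 0.0750356 = NOK 5,317,475.97
NOK 5,317,475.97 ÷ 0.955838 = SEK 5,563,156.07

SEK 5,563,156.07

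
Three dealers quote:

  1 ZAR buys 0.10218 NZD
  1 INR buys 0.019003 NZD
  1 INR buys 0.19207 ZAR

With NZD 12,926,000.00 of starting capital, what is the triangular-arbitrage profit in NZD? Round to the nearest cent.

Profitable loop is NZD → INR → ZAR → NZD:
NZD 12,926,000.00 ÷ 0.019003 = INR 680,208,388.15
INR 680,208,388.15 × 0.19207 = ZAR 130,647,625.11
ZAR 130,647,625.11 × 0.10218 = NZD 13,349,574.33
Profit = NZD 13,349,574.33 − NZD 12,926,000.00

Profit: NZD 423,574.33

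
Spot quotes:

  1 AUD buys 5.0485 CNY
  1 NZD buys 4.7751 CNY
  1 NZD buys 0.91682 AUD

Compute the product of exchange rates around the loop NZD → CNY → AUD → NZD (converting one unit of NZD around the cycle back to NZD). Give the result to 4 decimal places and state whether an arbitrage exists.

Around NZD → CNY → AUD → NZD: 1 × 4.7751 ÷ 5.0485 ÷ 0.91682 = 1.031659
Product > 1; profitable direction is NZD → CNY → AUD → NZD.

1.0317 (arbitrage exists)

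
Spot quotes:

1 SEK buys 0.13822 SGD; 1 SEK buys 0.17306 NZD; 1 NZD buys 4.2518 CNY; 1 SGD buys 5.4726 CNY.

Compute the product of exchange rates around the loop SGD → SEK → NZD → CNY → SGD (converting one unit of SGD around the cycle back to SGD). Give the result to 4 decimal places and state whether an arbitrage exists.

0.9728 (arbitrage exists)

Around SGD → SEK → NZD → CNY → SGD: 1 ÷ 0.13822 × 0.17306 × 4.2518 ÷ 5.4726 = 0.972758
Product < 1; profitable direction is SGD → CNY → NZD → SEK → SGD.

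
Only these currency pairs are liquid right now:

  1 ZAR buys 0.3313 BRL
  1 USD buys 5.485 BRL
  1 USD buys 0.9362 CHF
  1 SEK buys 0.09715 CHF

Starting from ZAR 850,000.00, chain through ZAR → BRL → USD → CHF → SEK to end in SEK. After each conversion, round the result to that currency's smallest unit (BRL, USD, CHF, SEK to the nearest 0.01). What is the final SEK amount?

SEK 494,754.30

ZAR 850,000.00 × 0.3313 = BRL 281,605.00
BRL 281,605.00 ÷ 5.485 = USD 51,340.93
USD 51,340.93 × 0.9362 = CHF 48,065.38
CHF 48,065.38 ÷ 0.09715 = SEK 494,754.30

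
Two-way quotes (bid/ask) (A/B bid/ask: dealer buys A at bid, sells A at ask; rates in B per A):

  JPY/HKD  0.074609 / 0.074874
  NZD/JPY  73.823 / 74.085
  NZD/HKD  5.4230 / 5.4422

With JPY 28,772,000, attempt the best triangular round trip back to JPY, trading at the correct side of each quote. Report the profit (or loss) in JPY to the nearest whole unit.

Best loop JPY → HKD → NZD → JPY:
JPY 28,772,000 × 0.074609 (sell JPY at bid) = HKD 2,146,650.15
HKD 2,146,650.15 ÷ 5.4422 (buy NZD at ask) = NZD 394,445.29
NZD 394,445.29 × 73.823 (sell NZD at bid) = JPY 29,119,135

Net profit: JPY 347,135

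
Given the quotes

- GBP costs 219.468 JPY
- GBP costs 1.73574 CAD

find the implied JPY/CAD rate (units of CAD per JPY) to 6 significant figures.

1 JPY ÷ 219.468 = 0.00455647 GBP
0.00455647 GBP × 1.73574 = 0.00790885 CAD

JPY/CAD = 0.00790885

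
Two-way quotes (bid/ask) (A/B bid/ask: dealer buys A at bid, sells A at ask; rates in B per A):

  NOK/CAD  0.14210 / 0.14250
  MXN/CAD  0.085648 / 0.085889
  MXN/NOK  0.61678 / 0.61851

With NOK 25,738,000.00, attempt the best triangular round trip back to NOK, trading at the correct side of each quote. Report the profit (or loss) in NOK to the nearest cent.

Net profit: NOK 526,044.82

Best loop NOK → CAD → MXN → NOK:
NOK 25,738,000.00 × 0.14210 (sell NOK at bid) = CAD 3,657,369.80
CAD 3,657,369.80 ÷ 0.085889 (buy MXN at ask) = MXN 42,582,516.97
MXN 42,582,516.97 × 0.61678 (sell MXN at bid) = NOK 26,264,044.82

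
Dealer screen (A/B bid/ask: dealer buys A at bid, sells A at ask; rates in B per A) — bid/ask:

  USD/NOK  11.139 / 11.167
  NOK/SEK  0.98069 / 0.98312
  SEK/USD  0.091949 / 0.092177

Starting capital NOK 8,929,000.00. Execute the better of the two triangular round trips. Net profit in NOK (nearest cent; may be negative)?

Best loop NOK → SEK → USD → NOK:
NOK 8,929,000.00 × 0.98069 (sell NOK at bid) = SEK 8,756,581.01
SEK 8,756,581.01 × 0.091949 (sell SEK at bid) = USD 805,158.87
USD 805,158.87 × 11.139 (sell USD at bid) = NOK 8,968,664.62

Net profit: NOK 39,664.62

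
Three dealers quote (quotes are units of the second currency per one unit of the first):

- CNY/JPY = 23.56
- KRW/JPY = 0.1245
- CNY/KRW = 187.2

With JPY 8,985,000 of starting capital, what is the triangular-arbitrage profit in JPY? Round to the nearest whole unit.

Profitable loop is JPY → KRW → CNY → JPY:
JPY 8,985,000 ÷ 0.1245 = KRW 72,168,675
KRW 72,168,675 ÷ 187.2 = CNY 385,516.42
CNY 385,516.42 × 23.56 = JPY 9,082,767
Profit = JPY 9,082,767 − JPY 8,985,000

Profit: JPY 97,767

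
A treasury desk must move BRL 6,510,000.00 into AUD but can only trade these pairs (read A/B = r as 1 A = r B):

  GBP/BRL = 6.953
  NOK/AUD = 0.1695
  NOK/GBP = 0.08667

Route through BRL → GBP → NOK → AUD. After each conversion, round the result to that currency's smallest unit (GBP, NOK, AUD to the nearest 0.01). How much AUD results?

AUD 1,831,089.90

BRL 6,510,000.00 ÷ 6.953 = GBP 936,286.50
GBP 936,286.50 ÷ 0.08667 = NOK 10,802,890.27
NOK 10,802,890.27 × 0.1695 = AUD 1,831,089.90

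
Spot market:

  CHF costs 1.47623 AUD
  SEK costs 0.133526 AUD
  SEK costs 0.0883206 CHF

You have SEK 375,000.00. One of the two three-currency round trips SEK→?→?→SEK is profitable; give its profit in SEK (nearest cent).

Profit: SEK 9,044.08

Profitable loop is SEK → AUD → CHF → SEK:
SEK 375,000.00 × 0.133526 = AUD 50,072.25
AUD 50,072.25 ÷ 1.47623 = CHF 33,919.00
CHF 33,919.00 ÷ 0.0883206 = SEK 384,044.08
Profit = SEK 384,044.08 − SEK 375,000.00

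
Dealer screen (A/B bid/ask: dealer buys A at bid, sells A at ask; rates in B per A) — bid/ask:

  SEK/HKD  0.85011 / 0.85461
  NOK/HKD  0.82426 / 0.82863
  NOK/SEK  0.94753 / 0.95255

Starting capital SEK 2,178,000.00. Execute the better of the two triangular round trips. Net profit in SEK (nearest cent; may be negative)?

Best loop SEK → NOK → HKD → SEK:
SEK 2,178,000.00 ÷ 0.95255 (buy NOK at ask) = NOK 2,286,494.15
NOK 2,286,494.15 × 0.82426 (sell NOK at bid) = HKD 1,884,665.67
HKD 1,884,665.67 ÷ 0.85461 (buy SEK at ask) = SEK 2,205,293.25

Net profit: SEK 27,293.25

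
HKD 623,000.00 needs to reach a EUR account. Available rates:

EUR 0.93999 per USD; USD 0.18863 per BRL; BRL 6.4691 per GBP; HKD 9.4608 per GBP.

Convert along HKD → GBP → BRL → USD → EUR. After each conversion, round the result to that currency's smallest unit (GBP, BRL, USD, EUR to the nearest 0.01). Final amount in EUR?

EUR 75,533.23

HKD 623,000.00 ÷ 9.4608 = GBP 65,850.67
GBP 65,850.67 × 6.4691 = BRL 425,994.57
BRL 425,994.57 × 0.18863 = USD 80,355.36
USD 80,355.36 × 0.93999 = EUR 75,533.23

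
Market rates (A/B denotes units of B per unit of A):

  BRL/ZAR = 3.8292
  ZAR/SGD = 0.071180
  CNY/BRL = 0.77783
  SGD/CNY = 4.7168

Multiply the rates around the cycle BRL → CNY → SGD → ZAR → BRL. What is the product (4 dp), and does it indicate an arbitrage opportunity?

Around BRL → CNY → SGD → ZAR → BRL: 1 ÷ 0.77783 ÷ 4.7168 ÷ 0.071180 ÷ 3.8292 = 1.000004
Product ≈ 1 (deviation 0.000%, within rounding noise).

1.0000 (no arbitrage)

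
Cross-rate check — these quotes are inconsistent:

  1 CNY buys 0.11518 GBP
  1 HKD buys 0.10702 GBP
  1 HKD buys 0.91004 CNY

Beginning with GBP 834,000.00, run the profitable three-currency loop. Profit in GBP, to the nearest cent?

Profit: GBP 17,517.23

Profitable loop is GBP → CNY → HKD → GBP:
GBP 834,000.00 ÷ 0.11518 = CNY 7,240,840.42
CNY 7,240,840.42 ÷ 0.91004 = HKD 7,956,617.76
HKD 7,956,617.76 × 0.10702 = GBP 851,517.23
Profit = GBP 851,517.23 − GBP 834,000.00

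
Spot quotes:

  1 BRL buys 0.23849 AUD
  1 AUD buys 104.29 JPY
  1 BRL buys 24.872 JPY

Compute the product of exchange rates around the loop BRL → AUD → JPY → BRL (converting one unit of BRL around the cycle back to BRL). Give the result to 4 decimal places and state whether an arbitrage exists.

Around BRL → AUD → JPY → BRL: 1 × 0.23849 × 104.29 ÷ 24.872 = 1.000005
Product ≈ 1 (deviation 0.000%, within rounding noise).

1.0000 (no arbitrage)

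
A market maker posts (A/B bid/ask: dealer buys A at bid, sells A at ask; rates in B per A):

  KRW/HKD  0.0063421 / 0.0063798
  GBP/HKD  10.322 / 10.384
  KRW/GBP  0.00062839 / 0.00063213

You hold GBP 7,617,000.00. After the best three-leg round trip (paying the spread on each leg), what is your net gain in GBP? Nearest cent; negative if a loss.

Net profit: GBP 127,083.22

Best loop GBP → HKD → KRW → GBP:
GBP 7,617,000.00 × 10.322 (sell GBP at bid) = HKD 78,622,674.00
HKD 78,622,674.00 ÷ 0.0063798 (buy KRW at ask) = KRW 12,323,689,457
KRW 12,323,689,457 × 0.00062839 (sell KRW at bid) = GBP 7,744,083.22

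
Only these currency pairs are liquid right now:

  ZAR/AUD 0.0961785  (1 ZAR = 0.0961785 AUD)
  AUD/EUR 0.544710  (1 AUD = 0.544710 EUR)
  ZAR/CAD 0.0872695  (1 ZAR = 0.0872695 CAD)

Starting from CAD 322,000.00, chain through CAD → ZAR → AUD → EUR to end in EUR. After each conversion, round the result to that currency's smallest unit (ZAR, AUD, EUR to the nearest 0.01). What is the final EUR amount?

CAD 322,000.00 ÷ 0.0872695 = ZAR 3,689,719.78
ZAR 3,689,719.78 × 0.0961785 = AUD 354,871.71
AUD 354,871.71 × 0.544710 = EUR 193,302.17

EUR 193,302.17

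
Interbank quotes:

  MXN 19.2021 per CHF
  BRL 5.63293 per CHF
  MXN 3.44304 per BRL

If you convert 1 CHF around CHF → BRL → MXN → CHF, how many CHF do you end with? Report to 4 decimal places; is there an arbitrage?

Around CHF → BRL → MXN → CHF: 1 × 5.63293 × 3.44304 ÷ 19.2021 = 1.010015
Product > 1; profitable direction is CHF → BRL → MXN → CHF.

1.0100 (arbitrage exists)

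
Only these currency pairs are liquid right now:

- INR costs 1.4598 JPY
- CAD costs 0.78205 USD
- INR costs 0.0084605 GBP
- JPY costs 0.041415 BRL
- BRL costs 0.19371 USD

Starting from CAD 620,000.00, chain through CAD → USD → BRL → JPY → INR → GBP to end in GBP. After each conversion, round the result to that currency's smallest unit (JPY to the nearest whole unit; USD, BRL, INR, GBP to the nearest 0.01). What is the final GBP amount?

GBP 350,283.09

CAD 620,000.00 × 0.78205 = USD 484,871.00
USD 484,871.00 ÷ 0.19371 = BRL 2,503,076.76
BRL 2,503,076.76 ÷ 0.041415 = JPY 60,438,893
JPY 60,438,893 ÷ 1.4598 = INR 41,402,173.59
INR 41,402,173.59 × 0.0084605 = GBP 350,283.09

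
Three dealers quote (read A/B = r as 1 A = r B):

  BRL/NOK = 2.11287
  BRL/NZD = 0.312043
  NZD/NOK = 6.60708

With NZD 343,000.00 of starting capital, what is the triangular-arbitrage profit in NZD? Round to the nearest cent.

Profitable loop is NZD → BRL → NOK → NZD:
NZD 343,000.00 ÷ 0.312043 = BRL 1,099,207.48
BRL 1,099,207.48 × 2.11287 = NOK 2,322,482.51
NOK 2,322,482.51 ÷ 6.60708 = NZD 351,514.21
Profit = NZD 351,514.21 − NZD 343,000.00

Profit: NZD 8,514.21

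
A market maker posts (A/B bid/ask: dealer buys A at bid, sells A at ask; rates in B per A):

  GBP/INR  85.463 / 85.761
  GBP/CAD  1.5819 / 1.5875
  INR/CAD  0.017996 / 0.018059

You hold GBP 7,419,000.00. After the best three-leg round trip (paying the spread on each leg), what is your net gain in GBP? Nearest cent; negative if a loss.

Best loop GBP → CAD → INR → GBP:
GBP 7,419,000.00 × 1.5819 (sell GBP at bid) = CAD 11,736,116.10
CAD 11,736,116.10 ÷ 0.018059 (buy INR at ask) = INR 649,876,299.91
INR 649,876,299.91 ÷ 85.761 (buy GBP at ask) = GBP 7,577,760.29

Net profit: GBP 158,760.29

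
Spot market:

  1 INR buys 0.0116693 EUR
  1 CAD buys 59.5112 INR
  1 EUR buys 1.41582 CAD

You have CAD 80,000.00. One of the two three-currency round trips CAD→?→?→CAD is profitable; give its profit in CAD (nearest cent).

Profit: CAD 1,365.15

Profitable loop is CAD → EUR → INR → CAD:
CAD 80,000.00 ÷ 1.41582 = EUR 56,504.36
EUR 56,504.36 ÷ 0.0116693 = INR 4,842,137.74
INR 4,842,137.74 ÷ 59.5112 = CAD 81,365.15
Profit = CAD 81,365.15 − CAD 80,000.00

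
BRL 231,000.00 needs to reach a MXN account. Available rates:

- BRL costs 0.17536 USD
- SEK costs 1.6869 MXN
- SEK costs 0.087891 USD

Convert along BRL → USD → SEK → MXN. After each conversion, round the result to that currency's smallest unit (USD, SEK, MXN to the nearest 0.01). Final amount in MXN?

BRL 231,000.00 × 0.17536 = USD 40,508.16
USD 40,508.16 ÷ 0.087891 = SEK 460,890.88
SEK 460,890.88 × 1.6869 = MXN 777,476.83

MXN 777,476.83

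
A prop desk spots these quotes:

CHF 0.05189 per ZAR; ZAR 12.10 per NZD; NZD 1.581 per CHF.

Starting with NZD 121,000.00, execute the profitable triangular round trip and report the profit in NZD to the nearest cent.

Profitable loop is NZD → CHF → ZAR → NZD:
NZD 121,000.00 ÷ 1.581 = CHF 76,533.84
CHF 76,533.84 ÷ 0.05189 = ZAR 1,474,924.64
ZAR 1,474,924.64 ÷ 12.10 = NZD 121,894.60
Profit = NZD 121,894.60 − NZD 121,000.00

Profit: NZD 894.60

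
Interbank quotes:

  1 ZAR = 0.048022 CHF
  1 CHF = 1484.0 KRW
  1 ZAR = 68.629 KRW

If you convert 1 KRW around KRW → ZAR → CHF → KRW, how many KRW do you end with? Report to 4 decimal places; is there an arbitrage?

Around KRW → ZAR → CHF → KRW: 1 ÷ 68.629 × 0.048022 × 1484.0 = 1.038404
Product > 1; profitable direction is KRW → ZAR → CHF → KRW.

1.0384 (arbitrage exists)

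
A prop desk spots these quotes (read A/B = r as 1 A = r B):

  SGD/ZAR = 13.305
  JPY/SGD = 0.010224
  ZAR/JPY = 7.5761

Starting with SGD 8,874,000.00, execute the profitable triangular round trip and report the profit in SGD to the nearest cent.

Profitable loop is SGD → ZAR → JPY → SGD:
SGD 8,874,000.00 × 13.305 = ZAR 118,068,570.00
ZAR 118,068,570.00 × 7.5761 = JPY 894,499,293
JPY 894,499,293 × 0.010224 = SGD 9,145,360.77
Profit = SGD 9,145,360.77 − SGD 8,874,000.00

Profit: SGD 271,360.77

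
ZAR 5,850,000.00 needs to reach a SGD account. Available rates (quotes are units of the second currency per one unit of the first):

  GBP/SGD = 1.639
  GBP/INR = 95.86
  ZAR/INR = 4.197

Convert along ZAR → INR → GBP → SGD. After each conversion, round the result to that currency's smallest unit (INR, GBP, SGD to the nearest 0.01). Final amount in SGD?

ZAR 5,850,000.00 × 4.197 = INR 24,552,450.00
INR 24,552,450.00 ÷ 95.86 = GBP 256,128.21
GBP 256,128.21 × 1.639 = SGD 419,794.14

SGD 419,794.14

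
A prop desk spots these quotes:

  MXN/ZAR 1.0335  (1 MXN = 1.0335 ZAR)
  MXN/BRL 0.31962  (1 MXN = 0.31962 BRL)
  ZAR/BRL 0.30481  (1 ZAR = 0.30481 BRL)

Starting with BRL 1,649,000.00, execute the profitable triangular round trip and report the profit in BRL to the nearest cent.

Profit: BRL 24,073.08

Profitable loop is BRL → ZAR → MXN → BRL:
BRL 1,649,000.00 ÷ 0.30481 = ZAR 5,409,927.50
ZAR 5,409,927.50 ÷ 1.0335 = MXN 5,234,569.42
MXN 5,234,569.42 × 0.31962 = BRL 1,673,073.08
Profit = BRL 1,673,073.08 − BRL 1,649,000.00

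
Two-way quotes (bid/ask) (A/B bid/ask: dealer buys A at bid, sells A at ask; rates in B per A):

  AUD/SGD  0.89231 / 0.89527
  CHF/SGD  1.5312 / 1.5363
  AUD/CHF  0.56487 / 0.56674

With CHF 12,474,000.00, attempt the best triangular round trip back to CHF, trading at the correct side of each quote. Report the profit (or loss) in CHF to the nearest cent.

Net profit: CHF 309,848.15

Best loop CHF → AUD → SGD → CHF:
CHF 12,474,000.00 ÷ 0.56674 (buy AUD at ask) = AUD 22,010,092.81
AUD 22,010,092.81 × 0.89231 (sell AUD at bid) = SGD 19,639,825.92
SGD 19,639,825.92 ÷ 1.5363 (buy CHF at ask) = CHF 12,783,848.15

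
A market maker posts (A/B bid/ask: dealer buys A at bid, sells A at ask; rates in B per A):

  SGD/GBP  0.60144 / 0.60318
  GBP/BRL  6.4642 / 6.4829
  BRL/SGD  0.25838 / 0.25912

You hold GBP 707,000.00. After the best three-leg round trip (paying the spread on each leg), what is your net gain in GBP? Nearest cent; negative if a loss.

Best loop GBP → BRL → SGD → GBP:
GBP 707,000.00 × 6.4642 (sell GBP at bid) = BRL 4,570,189.40
BRL 4,570,189.40 × 0.25838 (sell BRL at bid) = SGD 1,180,845.54
SGD 1,180,845.54 × 0.60144 (sell SGD at bid) = GBP 710,207.74

Net profit: GBP 3,207.74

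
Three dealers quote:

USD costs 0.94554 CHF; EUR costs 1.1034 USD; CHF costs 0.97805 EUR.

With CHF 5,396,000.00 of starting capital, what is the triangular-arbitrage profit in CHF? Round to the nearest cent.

Profitable loop is CHF → EUR → USD → CHF:
CHF 5,396,000.00 × 0.97805 = EUR 5,277,557.80
EUR 5,277,557.80 × 1.1034 = USD 5,823,257.28
USD 5,823,257.28 × 0.94554 = CHF 5,506,122.69
Profit = CHF 5,506,122.69 − CHF 5,396,000.00

Profit: CHF 110,122.69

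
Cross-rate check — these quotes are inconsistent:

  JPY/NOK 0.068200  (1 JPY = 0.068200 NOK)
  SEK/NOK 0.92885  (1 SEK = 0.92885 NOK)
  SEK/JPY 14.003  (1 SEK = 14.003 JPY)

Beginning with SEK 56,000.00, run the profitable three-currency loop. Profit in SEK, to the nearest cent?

Profitable loop is SEK → JPY → NOK → SEK:
SEK 56,000.00 × 14.003 = JPY 784,168
JPY 784,168 × 0.068200 = NOK 53,480.26
NOK 53,480.26 ÷ 0.92885 = SEK 57,576.85
Profit = SEK 57,576.85 − SEK 56,000.00

Profit: SEK 1,576.85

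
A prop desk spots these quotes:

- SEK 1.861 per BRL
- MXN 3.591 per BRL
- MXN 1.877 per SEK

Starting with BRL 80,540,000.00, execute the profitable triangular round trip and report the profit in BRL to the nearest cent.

Profitable loop is BRL → MXN → SEK → BRL:
BRL 80,540,000.00 × 3.591 = MXN 289,219,140.00
MXN 289,219,140.00 ÷ 1.877 = SEK 154,085,849.76
SEK 154,085,849.76 ÷ 1.861 = BRL 82,797,340.01
Profit = BRL 82,797,340.01 − BRL 80,540,000.00

Profit: BRL 2,257,340.01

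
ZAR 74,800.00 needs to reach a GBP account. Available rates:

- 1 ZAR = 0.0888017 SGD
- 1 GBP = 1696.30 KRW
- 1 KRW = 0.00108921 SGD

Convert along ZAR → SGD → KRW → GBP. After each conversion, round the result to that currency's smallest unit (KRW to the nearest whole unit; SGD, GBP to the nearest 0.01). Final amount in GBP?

GBP 3,595.08

ZAR 74,800.00 × 0.0888017 = SGD 6,642.37
SGD 6,642.37 ÷ 0.00108921 = KRW 6,098,337
KRW 6,098,337 ÷ 1696.30 = GBP 3,595.08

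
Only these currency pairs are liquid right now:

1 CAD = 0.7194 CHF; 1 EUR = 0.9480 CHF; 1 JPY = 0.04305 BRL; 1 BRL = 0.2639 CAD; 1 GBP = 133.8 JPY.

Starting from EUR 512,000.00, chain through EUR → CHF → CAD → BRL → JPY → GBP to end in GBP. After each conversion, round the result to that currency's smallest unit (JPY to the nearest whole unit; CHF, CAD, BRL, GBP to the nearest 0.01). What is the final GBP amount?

EUR 512,000.00 × 0.9480 = CHF 485,376.00
CHF 485,376.00 ÷ 0.7194 = CAD 674,695.58
CAD 674,695.58 ÷ 0.2639 = BRL 2,556,633.50
BRL 2,556,633.50 ÷ 0.04305 = JPY 59,387,538
JPY 59,387,538 ÷ 133.8 = GBP 443,853.05

GBP 443,853.05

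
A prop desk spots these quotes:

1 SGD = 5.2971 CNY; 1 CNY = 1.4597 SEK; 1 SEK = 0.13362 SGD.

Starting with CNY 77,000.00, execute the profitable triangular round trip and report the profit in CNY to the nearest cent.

Profit: CNY 2,554.36

Profitable loop is CNY → SEK → SGD → CNY:
CNY 77,000.00 × 1.4597 = SEK 112,396.90
SEK 112,396.90 × 0.13362 = SGD 15,018.47
SGD 15,018.47 × 5.2971 = CNY 79,554.36
Profit = CNY 79,554.36 − CNY 77,000.00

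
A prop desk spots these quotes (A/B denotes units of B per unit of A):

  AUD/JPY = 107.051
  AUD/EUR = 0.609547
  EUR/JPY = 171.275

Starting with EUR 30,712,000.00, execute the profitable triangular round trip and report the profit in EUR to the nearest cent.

Profitable loop is EUR → AUD → JPY → EUR:
EUR 30,712,000.00 ÷ 0.609547 = AUD 50,384,958.01
AUD 50,384,958.01 × 107.051 = JPY 5,393,760,140
JPY 5,393,760,140 ÷ 171.275 = EUR 31,491,812.23
Profit = EUR 31,491,812.23 − EUR 30,712,000.00

Profit: EUR 779,812.23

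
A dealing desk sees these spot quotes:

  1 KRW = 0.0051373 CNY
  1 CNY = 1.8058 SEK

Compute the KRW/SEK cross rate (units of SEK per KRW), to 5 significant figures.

KRW/SEK = 0.0092769

1 KRW × 0.0051373 = 0.0051373 CNY
0.0051373 CNY × 1.8058 = 0.00927694 SEK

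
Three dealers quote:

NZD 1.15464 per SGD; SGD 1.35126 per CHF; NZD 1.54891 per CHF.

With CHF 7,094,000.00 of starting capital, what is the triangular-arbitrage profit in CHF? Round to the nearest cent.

Profitable loop is CHF → SGD → NZD → CHF:
CHF 7,094,000.00 × 1.35126 = SGD 9,585,838.44
SGD 9,585,838.44 × 1.15464 = NZD 11,068,192.50
NZD 11,068,192.50 ÷ 1.54891 = CHF 7,145,794.46
Profit = CHF 7,145,794.46 − CHF 7,094,000.00

Profit: CHF 51,794.46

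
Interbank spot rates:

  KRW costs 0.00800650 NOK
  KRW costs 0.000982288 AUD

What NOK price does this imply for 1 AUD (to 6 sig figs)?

AUD/NOK = 8.15087

1 AUD ÷ 0.000982288 = 1018.03 KRW
1018.03 KRW × 0.00800650 = 8.15087 NOK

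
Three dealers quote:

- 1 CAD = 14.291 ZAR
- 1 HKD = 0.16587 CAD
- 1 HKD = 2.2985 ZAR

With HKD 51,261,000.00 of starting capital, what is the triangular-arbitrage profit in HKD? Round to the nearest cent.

Profitable loop is HKD → CAD → ZAR → HKD:
HKD 51,261,000.00 × 0.16587 = CAD 8,502,662.07
CAD 8,502,662.07 × 14.291 = ZAR 121,511,543.64
ZAR 121,511,543.64 ÷ 2.2985 = HKD 52,865,583.49
Profit = HKD 52,865,583.49 − HKD 51,261,000.00

Profit: HKD 1,604,583.49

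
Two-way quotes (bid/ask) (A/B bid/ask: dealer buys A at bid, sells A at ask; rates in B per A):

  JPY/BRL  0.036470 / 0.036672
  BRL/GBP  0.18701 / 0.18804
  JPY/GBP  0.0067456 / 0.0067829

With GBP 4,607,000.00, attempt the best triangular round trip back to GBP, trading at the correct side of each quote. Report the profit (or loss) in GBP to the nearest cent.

Net profit: GBP 25,371.61

Best loop GBP → JPY → BRL → GBP:
GBP 4,607,000.00 ÷ 0.0067829 (buy JPY at ask) = JPY 679,208,008
JPY 679,208,008 × 0.036470 (sell JPY at bid) = BRL 24,770,716.07
BRL 24,770,716.07 × 0.18701 (sell BRL at bid) = GBP 4,632,371.61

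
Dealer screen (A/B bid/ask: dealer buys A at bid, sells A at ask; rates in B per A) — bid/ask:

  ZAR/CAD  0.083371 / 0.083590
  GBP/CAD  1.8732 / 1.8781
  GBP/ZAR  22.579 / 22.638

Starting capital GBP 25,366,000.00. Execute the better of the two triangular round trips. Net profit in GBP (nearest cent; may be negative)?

Net profit: GBP 58,533.30

Best loop GBP → ZAR → CAD → GBP:
GBP 25,366,000.00 × 22.579 (sell GBP at bid) = ZAR 572,738,914.00
ZAR 572,738,914.00 × 0.083371 (sell ZAR at bid) = CAD 47,749,816.00
CAD 47,749,816.00 ÷ 1.8781 (buy GBP at ask) = GBP 25,424,533.30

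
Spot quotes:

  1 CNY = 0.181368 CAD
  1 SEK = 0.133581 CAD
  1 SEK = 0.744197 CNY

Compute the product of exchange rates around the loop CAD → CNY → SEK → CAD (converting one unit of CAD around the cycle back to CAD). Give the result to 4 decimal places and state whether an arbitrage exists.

Around CAD → CNY → SEK → CAD: 1 ÷ 0.181368 ÷ 0.744197 × 0.133581 = 0.989683
Product < 1; profitable direction is CAD → SEK → CNY → CAD.

0.9897 (arbitrage exists)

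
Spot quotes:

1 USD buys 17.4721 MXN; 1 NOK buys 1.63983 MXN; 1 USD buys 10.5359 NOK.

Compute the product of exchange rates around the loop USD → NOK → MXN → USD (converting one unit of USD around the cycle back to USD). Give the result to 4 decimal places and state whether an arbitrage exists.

0.9888 (arbitrage exists)

Around USD → NOK → MXN → USD: 1 × 10.5359 × 1.63983 ÷ 17.4721 = 0.988838
Product < 1; profitable direction is USD → MXN → NOK → USD.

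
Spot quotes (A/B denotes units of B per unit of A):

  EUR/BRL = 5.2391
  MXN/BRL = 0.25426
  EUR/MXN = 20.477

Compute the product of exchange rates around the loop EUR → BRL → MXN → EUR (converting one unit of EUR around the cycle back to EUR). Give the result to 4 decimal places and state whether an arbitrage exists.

Around EUR → BRL → MXN → EUR: 1 × 5.2391 ÷ 0.25426 ÷ 20.477 = 1.006265
Product > 1; profitable direction is EUR → BRL → MXN → EUR.

1.0063 (arbitrage exists)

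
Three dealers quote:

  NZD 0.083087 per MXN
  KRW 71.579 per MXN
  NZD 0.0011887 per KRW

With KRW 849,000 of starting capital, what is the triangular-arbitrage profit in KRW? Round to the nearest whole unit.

Profitable loop is KRW → NZD → MXN → KRW:
KRW 849,000 × 0.0011887 = NZD 1,009.21
NZD 1,009.21 ÷ 0.083087 = MXN 12,146.38
MXN 12,146.38 × 71.579 = KRW 869,426
Profit = KRW 869,426 − KRW 849,000

Profit: KRW 20,426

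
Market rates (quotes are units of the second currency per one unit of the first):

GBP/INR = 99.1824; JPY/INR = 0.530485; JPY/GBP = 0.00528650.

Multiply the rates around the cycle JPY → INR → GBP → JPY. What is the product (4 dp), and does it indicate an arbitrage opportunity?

1.0117 (arbitrage exists)

Around JPY → INR → GBP → JPY: 1 × 0.530485 ÷ 99.1824 ÷ 0.00528650 = 1.011743
Product > 1; profitable direction is JPY → INR → GBP → JPY.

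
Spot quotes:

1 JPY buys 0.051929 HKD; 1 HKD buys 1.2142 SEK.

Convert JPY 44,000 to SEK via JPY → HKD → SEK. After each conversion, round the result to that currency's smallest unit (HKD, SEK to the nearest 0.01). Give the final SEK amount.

SEK 2,774.30

JPY 44,000 × 0.051929 = HKD 2,284.88
HKD 2,284.88 × 1.2142 = SEK 2,774.30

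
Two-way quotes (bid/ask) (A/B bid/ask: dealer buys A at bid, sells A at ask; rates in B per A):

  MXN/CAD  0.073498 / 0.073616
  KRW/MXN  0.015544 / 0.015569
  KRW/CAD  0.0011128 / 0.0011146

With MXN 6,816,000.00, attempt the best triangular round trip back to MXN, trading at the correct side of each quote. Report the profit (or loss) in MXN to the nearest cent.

Best loop MXN → CAD → KRW → MXN:
MXN 6,816,000.00 × 0.073498 (sell MXN at bid) = CAD 500,962.37
CAD 500,962.37 ÷ 0.0011146 (buy KRW at ask) = KRW 449,454,843
KRW 449,454,843 × 0.015544 (sell KRW at bid) = MXN 6,986,326.08

Net profit: MXN 170,326.08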